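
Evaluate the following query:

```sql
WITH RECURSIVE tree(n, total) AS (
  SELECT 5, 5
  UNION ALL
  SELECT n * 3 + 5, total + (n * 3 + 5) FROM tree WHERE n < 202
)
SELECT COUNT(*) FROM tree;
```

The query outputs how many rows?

5

Base: n=5, total=5.
Iteration 1: 5 < 202 holds -> n = 5 * 3 + 5 = 20, total = 5 + 20 = 25.
Iteration 2: 20 < 202 holds -> n = 20 * 3 + 5 = 65, total = 25 + 65 = 90.
Iteration 3: 65 < 202 holds -> n = 65 * 3 + 5 = 200, total = 90 + 200 = 290.
Iteration 4: 200 < 202 holds -> n = 200 * 3 + 5 = 605, total = 290 + 605 = 895.
Iteration 5: 605 < 202 fails; recursion stops.
Total rows emitted: 5.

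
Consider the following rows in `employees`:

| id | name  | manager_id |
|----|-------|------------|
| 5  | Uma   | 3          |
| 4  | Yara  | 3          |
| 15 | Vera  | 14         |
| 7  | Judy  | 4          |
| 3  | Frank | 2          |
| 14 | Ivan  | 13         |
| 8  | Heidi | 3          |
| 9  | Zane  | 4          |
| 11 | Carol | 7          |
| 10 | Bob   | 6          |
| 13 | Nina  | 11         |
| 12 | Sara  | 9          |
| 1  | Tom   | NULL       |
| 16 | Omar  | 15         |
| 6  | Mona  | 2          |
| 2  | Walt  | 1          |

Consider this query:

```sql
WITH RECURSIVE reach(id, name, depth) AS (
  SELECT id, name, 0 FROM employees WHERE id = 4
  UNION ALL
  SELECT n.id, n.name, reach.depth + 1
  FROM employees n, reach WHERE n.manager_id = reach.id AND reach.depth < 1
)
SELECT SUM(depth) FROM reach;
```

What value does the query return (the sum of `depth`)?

Base: id=4 (Yara) at depth 0.
Iteration 1: rows with manager_id in {4} -> Judy (id 7, depth 1), Zane (id 9, depth 1).
Iteration 2: depth < 1 fails for all current rows; recursion stops.
SUM(depth) = 0 + 1 + 1 = 2.

2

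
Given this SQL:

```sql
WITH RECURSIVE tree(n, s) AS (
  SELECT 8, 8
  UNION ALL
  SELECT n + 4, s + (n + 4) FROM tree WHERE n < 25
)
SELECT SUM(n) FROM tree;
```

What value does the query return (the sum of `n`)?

Base: n=8, s=8.
Iteration 1: 8 < 25 holds -> n = 8 + 4 = 12, s = 8 + 12 = 20.
Iteration 2: 12 < 25 holds -> n = 12 + 4 = 16, s = 20 + 16 = 36.
Iteration 3: 16 < 25 holds -> n = 16 + 4 = 20, s = 36 + 20 = 56.
Iteration 4: 20 < 25 holds -> n = 20 + 4 = 24, s = 56 + 24 = 80.
Iteration 5: 24 < 25 holds -> n = 24 + 4 = 28, s = 80 + 28 = 108.
Iteration 6: 28 < 25 fails; recursion stops.
SUM(n) = 8 + 12 + 16 + 20 + 24 + 28 = 108.

108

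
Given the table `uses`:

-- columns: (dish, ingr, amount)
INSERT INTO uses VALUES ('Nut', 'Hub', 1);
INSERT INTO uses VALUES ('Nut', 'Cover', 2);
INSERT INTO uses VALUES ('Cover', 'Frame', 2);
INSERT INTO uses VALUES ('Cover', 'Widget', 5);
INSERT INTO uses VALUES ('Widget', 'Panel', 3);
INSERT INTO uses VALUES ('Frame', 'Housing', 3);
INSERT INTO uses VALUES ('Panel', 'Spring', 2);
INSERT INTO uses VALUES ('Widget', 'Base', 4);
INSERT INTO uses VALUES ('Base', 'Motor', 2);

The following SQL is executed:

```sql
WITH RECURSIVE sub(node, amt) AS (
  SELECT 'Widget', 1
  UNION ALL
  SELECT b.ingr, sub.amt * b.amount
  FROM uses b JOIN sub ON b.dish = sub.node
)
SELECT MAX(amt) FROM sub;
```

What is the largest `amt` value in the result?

8

Base: (Widget, amt=1).
Iteration 1: components of {Widget} -> Base = 1*4 = 4, Panel = 1*3 = 3.
Iteration 2: components of {Base,Panel} -> Motor = 4*2 = 8, Spring = 3*2 = 6.
Iteration 3: no further components; recursion stops.
amt values: 1, 3, 4, 6, 8; the maximum is 8.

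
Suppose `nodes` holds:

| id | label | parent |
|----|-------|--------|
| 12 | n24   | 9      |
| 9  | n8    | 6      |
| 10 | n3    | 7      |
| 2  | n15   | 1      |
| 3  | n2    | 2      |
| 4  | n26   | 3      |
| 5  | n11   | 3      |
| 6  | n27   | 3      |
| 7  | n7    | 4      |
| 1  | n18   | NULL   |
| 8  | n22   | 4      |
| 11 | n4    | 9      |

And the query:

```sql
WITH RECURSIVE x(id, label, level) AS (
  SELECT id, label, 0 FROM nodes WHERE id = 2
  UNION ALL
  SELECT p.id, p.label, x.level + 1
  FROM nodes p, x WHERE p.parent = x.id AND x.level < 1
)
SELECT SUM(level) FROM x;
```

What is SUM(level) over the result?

Base: id=2 (n15) at level 0.
Iteration 1: rows with parent in {2} -> n2 (id 3, level 1).
Iteration 2: level < 1 fails for all current rows; recursion stops.
SUM(level) = 0 + 1 = 1.

1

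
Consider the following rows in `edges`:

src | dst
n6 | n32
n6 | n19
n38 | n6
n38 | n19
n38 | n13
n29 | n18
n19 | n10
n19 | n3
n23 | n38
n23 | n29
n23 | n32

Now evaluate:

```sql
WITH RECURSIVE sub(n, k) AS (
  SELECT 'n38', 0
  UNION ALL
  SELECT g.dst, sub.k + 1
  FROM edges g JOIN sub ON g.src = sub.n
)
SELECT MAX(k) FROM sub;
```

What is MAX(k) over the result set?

Base: (n38, k=0).
Iteration 1: edges from {n38} -> (n13, k=1), (n19, k=1), (n6, k=1).
Iteration 2: edges from {n13,n19,n6} -> (n10, k=2), (n19, k=2), (n3, k=2), (n32, k=2).
Iteration 3: edges from {n10,n19,n3,n32} -> (n10, k=3), (n3, k=3).
Iteration 4: no outgoing edges from {n10,n3}; recursion stops.
k values: 0, 1, 1, 1, 2, 2, 2, 2, 3, 3; the maximum is 3.

3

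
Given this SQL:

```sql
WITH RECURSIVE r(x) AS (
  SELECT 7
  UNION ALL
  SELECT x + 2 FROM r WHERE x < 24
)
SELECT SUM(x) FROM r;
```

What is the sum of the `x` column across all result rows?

160

Base: x=7.
Iteration 1: 7 < 24 holds -> x = 7 + 2 = 9.
Iteration 2: 9 < 24 holds -> x = 9 + 2 = 11.
Iteration 3: 11 < 24 holds -> x = 11 + 2 = 13.
Iteration 4: 13 < 24 holds -> x = 13 + 2 = 15.
Iteration 5: 15 < 24 holds -> x = 15 + 2 = 17.
Iteration 6: 17 < 24 holds -> x = 17 + 2 = 19.
Iteration 7: 19 < 24 holds -> x = 19 + 2 = 21.
Iteration 8: 21 < 24 holds -> x = 21 + 2 = 23.
Iteration 9: 23 < 24 holds -> x = 23 + 2 = 25.
Iteration 10: 25 < 24 fails; recursion stops.
SUM(x) = 7 + 9 + 11 + 13 + 15 + 17 + 19 + 21 + 23 + 25 = 160.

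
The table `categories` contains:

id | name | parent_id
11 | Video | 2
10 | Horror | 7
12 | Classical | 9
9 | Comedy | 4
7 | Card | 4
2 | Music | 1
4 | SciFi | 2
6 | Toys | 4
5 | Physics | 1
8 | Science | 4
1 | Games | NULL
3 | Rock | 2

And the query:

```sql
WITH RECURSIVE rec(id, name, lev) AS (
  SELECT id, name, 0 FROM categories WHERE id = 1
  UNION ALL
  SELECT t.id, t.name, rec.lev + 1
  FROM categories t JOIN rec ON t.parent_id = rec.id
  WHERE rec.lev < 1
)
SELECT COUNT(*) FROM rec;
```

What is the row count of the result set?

3

Base: id=1 (Games) at lev 0.
Iteration 1: rows with parent_id in {1} -> Music (id 2, lev 1), Physics (id 5, lev 1).
Iteration 2: lev < 1 fails for all current rows; recursion stops.
Total rows emitted: 3.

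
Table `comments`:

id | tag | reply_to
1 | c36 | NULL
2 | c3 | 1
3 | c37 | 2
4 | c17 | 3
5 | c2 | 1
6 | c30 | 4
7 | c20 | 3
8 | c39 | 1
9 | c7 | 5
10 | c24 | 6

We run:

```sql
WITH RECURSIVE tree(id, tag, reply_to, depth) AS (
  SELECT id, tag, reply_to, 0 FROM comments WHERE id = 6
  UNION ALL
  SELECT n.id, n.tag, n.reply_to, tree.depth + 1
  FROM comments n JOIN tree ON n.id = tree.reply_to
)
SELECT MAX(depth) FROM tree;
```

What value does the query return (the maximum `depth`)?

4

Base: id=6 (c30), reply_to=4, depth 0.
Iteration 1: join on id=4 -> c17 (id 4, reply_to=3, depth 1).
Iteration 2: join on id=3 -> c37 (id 3, reply_to=2, depth 2).
Iteration 3: join on id=2 -> c3 (id 2, reply_to=1, depth 3).
Iteration 4: join on id=1 -> c36 (id 1, reply_to=NULL, depth 4).
Iteration 5: reply_to is NULL; no match; recursion stops.
depth values: 0, 1, 2, 3, 4; the maximum is 4.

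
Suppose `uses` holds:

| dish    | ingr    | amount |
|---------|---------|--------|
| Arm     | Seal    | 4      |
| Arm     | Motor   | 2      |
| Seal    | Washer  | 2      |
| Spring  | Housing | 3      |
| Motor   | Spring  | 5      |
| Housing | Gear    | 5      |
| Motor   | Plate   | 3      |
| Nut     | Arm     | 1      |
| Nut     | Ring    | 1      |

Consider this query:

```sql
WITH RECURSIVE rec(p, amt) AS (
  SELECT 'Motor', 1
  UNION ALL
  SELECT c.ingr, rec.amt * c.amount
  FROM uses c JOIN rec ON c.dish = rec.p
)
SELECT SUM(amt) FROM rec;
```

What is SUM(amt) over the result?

99

Base: (Motor, amt=1).
Iteration 1: components of {Motor} -> Plate = 1*3 = 3, Spring = 1*5 = 5.
Iteration 2: components of {Plate,Spring} -> Housing = 5*3 = 15.
Iteration 3: components of {Housing} -> Gear = 15*5 = 75.
Iteration 4: no further components; recursion stops.
SUM(amt) = 1 + 5 + 3 + 15 + 75 = 99.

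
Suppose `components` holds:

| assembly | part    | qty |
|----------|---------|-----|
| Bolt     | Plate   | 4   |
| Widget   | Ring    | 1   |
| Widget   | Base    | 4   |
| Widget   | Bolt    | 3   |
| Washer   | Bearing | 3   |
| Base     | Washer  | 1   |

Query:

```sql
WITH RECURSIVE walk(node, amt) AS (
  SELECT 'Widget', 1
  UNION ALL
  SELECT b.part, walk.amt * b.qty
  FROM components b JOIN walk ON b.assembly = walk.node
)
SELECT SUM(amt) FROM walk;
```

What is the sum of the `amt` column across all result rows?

Base: (Widget, amt=1).
Iteration 1: components of {Widget} -> Base = 1*4 = 4, Bolt = 1*3 = 3, Ring = 1*1 = 1.
Iteration 2: components of {Base,Bolt,Ring} -> Plate = 3*4 = 12, Washer = 4*1 = 4.
Iteration 3: components of {Plate,Washer} -> Bearing = 4*3 = 12.
Iteration 4: no further components; recursion stops.
SUM(amt) = 1 + 4 + 3 + 1 + 4 + 12 + 12 = 37.

37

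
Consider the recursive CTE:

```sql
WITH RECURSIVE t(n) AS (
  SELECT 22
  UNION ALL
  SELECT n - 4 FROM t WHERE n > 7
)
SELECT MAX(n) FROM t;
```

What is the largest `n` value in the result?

Base: n=22.
Iteration 1: 22 > 7 holds -> n = 22 - 4 = 18.
Iteration 2: 18 > 7 holds -> n = 18 - 4 = 14.
Iteration 3: 14 > 7 holds -> n = 14 - 4 = 10.
Iteration 4: 10 > 7 holds -> n = 10 - 4 = 6.
Iteration 5: 6 > 7 fails; recursion stops.
n values: 22, 18, 14, 10, 6; the maximum is 22.

22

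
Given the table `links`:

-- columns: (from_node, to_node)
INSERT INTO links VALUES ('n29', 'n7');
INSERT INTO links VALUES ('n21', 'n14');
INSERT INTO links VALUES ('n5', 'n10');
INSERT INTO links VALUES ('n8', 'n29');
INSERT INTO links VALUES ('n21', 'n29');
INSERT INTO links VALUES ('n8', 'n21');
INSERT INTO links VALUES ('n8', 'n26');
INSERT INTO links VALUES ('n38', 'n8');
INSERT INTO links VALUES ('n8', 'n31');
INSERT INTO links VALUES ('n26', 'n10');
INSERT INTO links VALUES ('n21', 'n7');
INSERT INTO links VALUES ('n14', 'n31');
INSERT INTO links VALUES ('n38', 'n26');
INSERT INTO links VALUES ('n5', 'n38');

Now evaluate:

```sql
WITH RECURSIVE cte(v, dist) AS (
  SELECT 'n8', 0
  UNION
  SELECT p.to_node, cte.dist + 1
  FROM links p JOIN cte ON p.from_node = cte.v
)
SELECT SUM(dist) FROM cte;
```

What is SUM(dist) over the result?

Base: (n8, dist=0).
Iteration 1: edges from {n8} -> (n21, dist=1), (n26, dist=1), (n29, dist=1), (n31, dist=1).
Iteration 2: edges from {n21,n26,n29,n31} -> (n10, dist=2), (n14, dist=2), (n29, dist=2), (n7, dist=2). [UNION drops 1 duplicate row(s)]
Iteration 3: edges from {n10,n14,n29,n7} -> (n31, dist=3), (n7, dist=3).
Iteration 4: no outgoing edges from {n31,n7}; recursion stops.
SUM(dist) = 0 + 1 + 1 + 1 + 1 + 2 + 2 + 2 + 2 + 3 + 3 = 18.

18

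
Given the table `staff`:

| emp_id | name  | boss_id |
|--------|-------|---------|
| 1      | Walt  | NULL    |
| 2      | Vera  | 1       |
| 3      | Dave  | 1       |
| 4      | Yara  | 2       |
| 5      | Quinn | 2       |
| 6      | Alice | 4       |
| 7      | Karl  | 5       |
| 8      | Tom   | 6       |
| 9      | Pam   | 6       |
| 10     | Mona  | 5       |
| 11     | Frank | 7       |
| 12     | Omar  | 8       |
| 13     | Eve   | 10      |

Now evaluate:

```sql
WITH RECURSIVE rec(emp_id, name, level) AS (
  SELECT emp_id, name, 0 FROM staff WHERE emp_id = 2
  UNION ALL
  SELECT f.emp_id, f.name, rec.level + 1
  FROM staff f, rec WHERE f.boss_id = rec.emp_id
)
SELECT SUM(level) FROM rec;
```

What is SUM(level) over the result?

24

Base: emp_id=2 (Vera) at level 0.
Iteration 1: rows with boss_id in {2} -> Yara (id 4, level 1), Quinn (id 5, level 1).
Iteration 2: rows with boss_id in {4,5} -> Alice (id 6, level 2), Karl (id 7, level 2), Mona (id 10, level 2).
Iteration 3: rows with boss_id in {6,7,10} -> Tom (id 8, level 3), Pam (id 9, level 3), Frank (id 11, level 3), Eve (id 13, level 3).
Iteration 4: rows with boss_id in {8,9,11,13} -> Omar (id 12, level 4).
Iteration 5: no rows with boss_id in {12}; recursion stops.
SUM(level) = 0 + 1 + 1 + 2 + 2 + 2 + 3 + 3 + 3 + 3 + 4 = 24.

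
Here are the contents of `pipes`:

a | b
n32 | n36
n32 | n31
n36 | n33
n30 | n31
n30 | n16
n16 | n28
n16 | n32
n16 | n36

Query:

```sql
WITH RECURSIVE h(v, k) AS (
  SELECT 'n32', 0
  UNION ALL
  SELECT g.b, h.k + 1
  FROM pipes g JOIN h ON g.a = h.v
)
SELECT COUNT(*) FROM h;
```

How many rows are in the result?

4

Base: (n32, k=0).
Iteration 1: edges from {n32} -> (n31, k=1), (n36, k=1).
Iteration 2: edges from {n31,n36} -> (n33, k=2).
Iteration 3: no outgoing edges from {n33}; recursion stops.
Total rows emitted: 4.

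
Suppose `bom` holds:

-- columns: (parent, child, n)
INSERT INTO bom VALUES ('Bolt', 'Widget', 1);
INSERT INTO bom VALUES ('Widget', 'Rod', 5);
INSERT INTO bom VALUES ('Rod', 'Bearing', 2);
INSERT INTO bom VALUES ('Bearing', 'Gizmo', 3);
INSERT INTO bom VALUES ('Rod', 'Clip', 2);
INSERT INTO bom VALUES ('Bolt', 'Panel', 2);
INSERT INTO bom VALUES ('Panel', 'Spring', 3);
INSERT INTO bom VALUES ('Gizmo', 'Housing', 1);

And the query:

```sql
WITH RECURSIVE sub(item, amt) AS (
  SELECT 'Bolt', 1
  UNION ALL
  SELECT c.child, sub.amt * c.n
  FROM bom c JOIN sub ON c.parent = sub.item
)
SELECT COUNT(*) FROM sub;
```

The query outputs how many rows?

9

Base: (Bolt, amt=1).
Iteration 1: components of {Bolt} -> Panel = 1*2 = 2, Widget = 1*1 = 1.
Iteration 2: components of {Panel,Widget} -> Rod = 1*5 = 5, Spring = 2*3 = 6.
Iteration 3: components of {Rod,Spring} -> Bearing = 5*2 = 10, Clip = 5*2 = 10.
Iteration 4: components of {Bearing,Clip} -> Gizmo = 10*3 = 30.
Iteration 5: components of {Gizmo} -> Housing = 30*1 = 30.
Iteration 6: no further components; recursion stops.
Total rows emitted: 9.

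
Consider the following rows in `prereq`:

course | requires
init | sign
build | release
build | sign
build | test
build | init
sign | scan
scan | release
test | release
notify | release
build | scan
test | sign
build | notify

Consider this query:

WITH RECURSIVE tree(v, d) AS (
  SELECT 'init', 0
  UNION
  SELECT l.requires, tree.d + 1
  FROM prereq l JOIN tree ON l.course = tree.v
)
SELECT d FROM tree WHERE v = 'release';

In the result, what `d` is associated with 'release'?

3

Base: (init, d=0).
Iteration 1: edges from {init} -> (sign, d=1).
Iteration 2: edges from {sign} -> (scan, d=2).
Iteration 3: edges from {scan} -> (release, d=3).
Iteration 4: no outgoing edges from {release}; recursion stops.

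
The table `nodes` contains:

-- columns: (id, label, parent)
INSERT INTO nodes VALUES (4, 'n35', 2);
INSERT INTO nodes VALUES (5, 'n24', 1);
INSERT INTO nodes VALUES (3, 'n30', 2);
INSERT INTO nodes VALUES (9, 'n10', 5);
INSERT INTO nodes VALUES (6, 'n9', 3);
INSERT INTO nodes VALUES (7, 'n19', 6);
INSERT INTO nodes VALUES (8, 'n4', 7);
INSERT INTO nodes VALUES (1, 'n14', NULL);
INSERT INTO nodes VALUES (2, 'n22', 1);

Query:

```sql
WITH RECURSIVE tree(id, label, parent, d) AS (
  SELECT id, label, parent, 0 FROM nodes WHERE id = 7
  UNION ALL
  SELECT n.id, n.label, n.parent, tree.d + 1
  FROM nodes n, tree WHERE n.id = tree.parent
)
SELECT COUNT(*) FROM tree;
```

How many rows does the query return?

Base: id=7 (n19), parent=6, d 0.
Iteration 1: join on id=6 -> n9 (id 6, parent=3, d 1).
Iteration 2: join on id=3 -> n30 (id 3, parent=2, d 2).
Iteration 3: join on id=2 -> n22 (id 2, parent=1, d 3).
Iteration 4: join on id=1 -> n14 (id 1, parent=NULL, d 4).
Iteration 5: parent is NULL; no match; recursion stops.
Total rows emitted: 5.

5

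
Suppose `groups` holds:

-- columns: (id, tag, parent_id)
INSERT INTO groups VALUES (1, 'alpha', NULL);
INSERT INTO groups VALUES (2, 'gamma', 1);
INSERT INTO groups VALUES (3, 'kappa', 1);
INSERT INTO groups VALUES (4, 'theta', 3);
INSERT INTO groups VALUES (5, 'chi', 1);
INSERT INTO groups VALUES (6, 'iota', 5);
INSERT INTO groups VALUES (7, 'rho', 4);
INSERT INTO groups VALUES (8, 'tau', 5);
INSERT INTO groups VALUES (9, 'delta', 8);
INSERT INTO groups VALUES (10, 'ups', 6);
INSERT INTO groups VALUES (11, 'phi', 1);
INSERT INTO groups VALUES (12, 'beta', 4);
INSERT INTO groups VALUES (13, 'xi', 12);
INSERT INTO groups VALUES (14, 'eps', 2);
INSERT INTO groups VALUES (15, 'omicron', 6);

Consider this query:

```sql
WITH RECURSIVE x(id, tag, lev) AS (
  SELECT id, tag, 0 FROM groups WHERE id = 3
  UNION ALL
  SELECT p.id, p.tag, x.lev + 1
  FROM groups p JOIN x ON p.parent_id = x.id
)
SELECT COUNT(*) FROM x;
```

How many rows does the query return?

5

Base: id=3 (kappa) at lev 0.
Iteration 1: rows with parent_id in {3} -> theta (id 4, lev 1).
Iteration 2: rows with parent_id in {4} -> rho (id 7, lev 2), beta (id 12, lev 2).
Iteration 3: rows with parent_id in {7,12} -> xi (id 13, lev 3).
Iteration 4: no rows with parent_id in {13}; recursion stops.
Total rows emitted: 5.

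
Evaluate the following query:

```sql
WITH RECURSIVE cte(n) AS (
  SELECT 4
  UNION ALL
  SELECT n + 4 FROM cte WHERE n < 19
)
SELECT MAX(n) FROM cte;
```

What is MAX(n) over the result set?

Base: n=4.
Iteration 1: 4 < 19 holds -> n = 4 + 4 = 8.
Iteration 2: 8 < 19 holds -> n = 8 + 4 = 12.
Iteration 3: 12 < 19 holds -> n = 12 + 4 = 16.
Iteration 4: 16 < 19 holds -> n = 16 + 4 = 20.
Iteration 5: 20 < 19 fails; recursion stops.
n values: 4, 8, 12, 16, 20; the maximum is 20.

20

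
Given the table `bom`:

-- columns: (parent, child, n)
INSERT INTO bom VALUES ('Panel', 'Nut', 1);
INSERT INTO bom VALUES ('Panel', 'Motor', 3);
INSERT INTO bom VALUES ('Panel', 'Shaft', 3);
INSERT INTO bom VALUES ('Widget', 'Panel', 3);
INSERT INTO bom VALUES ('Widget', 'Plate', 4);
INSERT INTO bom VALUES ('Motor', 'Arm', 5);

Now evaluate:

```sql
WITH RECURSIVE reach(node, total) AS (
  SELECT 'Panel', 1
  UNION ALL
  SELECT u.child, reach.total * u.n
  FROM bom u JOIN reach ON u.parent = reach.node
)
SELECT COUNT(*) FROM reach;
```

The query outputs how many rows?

5

Base: (Panel, total=1).
Iteration 1: components of {Panel} -> Motor = 1*3 = 3, Nut = 1*1 = 1, Shaft = 1*3 = 3.
Iteration 2: components of {Motor,Nut,Shaft} -> Arm = 3*5 = 15.
Iteration 3: no further components; recursion stops.
Total rows emitted: 5.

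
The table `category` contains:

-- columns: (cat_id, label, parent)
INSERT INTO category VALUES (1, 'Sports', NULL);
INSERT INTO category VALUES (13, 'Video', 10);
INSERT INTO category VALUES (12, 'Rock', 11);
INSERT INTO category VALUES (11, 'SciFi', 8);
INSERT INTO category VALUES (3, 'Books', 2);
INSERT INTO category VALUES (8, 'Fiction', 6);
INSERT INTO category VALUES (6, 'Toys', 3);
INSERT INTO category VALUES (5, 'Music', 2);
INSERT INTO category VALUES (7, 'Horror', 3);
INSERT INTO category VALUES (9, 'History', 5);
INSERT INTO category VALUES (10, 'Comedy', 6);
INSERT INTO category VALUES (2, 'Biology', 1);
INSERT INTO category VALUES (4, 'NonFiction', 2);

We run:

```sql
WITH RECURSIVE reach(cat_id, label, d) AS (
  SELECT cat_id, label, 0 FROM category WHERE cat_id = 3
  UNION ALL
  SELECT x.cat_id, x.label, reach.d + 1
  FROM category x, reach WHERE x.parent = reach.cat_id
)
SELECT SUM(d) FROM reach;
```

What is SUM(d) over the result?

Base: cat_id=3 (Books) at d 0.
Iteration 1: rows with parent in {3} -> Toys (id 6, d 1), Horror (id 7, d 1).
Iteration 2: rows with parent in {6,7} -> Fiction (id 8, d 2), Comedy (id 10, d 2).
Iteration 3: rows with parent in {8,10} -> SciFi (id 11, d 3), Video (id 13, d 3).
Iteration 4: rows with parent in {11,13} -> Rock (id 12, d 4).
Iteration 5: no rows with parent in {12}; recursion stops.
SUM(d) = 0 + 1 + 1 + 2 + 2 + 3 + 3 + 4 = 16.

16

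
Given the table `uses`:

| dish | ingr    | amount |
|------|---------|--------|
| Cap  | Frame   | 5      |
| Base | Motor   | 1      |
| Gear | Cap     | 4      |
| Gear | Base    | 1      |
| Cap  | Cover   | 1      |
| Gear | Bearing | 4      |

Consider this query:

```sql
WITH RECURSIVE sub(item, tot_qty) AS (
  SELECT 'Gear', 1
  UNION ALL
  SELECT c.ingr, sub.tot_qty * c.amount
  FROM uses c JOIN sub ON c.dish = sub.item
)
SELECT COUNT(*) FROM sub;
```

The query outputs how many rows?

7

Base: (Gear, tot_qty=1).
Iteration 1: components of {Gear} -> Base = 1*1 = 1, Bearing = 1*4 = 4, Cap = 1*4 = 4.
Iteration 2: components of {Base,Bearing,Cap} -> Cover = 4*1 = 4, Frame = 4*5 = 20, Motor = 1*1 = 1.
Iteration 3: no further components; recursion stops.
Total rows emitted: 7.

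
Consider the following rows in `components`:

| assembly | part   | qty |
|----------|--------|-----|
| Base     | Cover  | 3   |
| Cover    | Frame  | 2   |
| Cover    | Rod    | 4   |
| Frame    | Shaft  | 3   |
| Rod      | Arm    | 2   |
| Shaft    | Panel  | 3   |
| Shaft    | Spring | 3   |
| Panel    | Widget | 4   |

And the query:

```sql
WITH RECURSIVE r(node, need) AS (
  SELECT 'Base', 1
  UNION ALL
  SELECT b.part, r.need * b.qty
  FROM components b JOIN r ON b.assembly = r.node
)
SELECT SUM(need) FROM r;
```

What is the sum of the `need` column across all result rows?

Base: (Base, need=1).
Iteration 1: components of {Base} -> Cover = 1*3 = 3.
Iteration 2: components of {Cover} -> Frame = 3*2 = 6, Rod = 3*4 = 12.
Iteration 3: components of {Frame,Rod} -> Arm = 12*2 = 24, Shaft = 6*3 = 18.
Iteration 4: components of {Arm,Shaft} -> Panel = 18*3 = 54, Spring = 18*3 = 54.
Iteration 5: components of {Panel,Spring} -> Widget = 54*4 = 216.
Iteration 6: no further components; recursion stops.
SUM(need) = 1 + 3 + 6 + 12 + 18 + 24 + 54 + 54 + 216 = 388.

388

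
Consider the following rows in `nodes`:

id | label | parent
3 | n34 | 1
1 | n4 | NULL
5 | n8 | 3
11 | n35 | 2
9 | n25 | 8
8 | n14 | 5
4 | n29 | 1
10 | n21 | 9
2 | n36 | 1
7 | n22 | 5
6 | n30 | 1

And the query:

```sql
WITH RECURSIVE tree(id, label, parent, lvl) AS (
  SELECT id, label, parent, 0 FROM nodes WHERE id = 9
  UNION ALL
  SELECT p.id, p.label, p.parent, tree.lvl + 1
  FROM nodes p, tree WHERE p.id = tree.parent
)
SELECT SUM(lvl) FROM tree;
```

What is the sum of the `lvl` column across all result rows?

10

Base: id=9 (n25), parent=8, lvl 0.
Iteration 1: join on id=8 -> n14 (id 8, parent=5, lvl 1).
Iteration 2: join on id=5 -> n8 (id 5, parent=3, lvl 2).
Iteration 3: join on id=3 -> n34 (id 3, parent=1, lvl 3).
Iteration 4: join on id=1 -> n4 (id 1, parent=NULL, lvl 4).
Iteration 5: parent is NULL; no match; recursion stops.
SUM(lvl) = 0 + 1 + 2 + 3 + 4 = 10.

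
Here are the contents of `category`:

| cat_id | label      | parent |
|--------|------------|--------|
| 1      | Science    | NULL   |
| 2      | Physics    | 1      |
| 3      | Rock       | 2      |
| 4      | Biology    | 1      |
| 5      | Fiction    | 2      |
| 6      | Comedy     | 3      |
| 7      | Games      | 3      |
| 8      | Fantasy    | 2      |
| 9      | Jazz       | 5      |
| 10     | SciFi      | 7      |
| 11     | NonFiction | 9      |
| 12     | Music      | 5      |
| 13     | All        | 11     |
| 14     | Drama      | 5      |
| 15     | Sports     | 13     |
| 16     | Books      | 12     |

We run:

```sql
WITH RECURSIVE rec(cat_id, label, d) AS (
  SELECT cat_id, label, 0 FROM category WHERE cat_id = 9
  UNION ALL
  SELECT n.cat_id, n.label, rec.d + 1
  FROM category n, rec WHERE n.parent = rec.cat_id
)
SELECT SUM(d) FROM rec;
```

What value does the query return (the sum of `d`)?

Base: cat_id=9 (Jazz) at d 0.
Iteration 1: rows with parent in {9} -> NonFiction (id 11, d 1).
Iteration 2: rows with parent in {11} -> All (id 13, d 2).
Iteration 3: rows with parent in {13} -> Sports (id 15, d 3).
Iteration 4: no rows with parent in {15}; recursion stops.
SUM(d) = 0 + 1 + 2 + 3 = 6.

6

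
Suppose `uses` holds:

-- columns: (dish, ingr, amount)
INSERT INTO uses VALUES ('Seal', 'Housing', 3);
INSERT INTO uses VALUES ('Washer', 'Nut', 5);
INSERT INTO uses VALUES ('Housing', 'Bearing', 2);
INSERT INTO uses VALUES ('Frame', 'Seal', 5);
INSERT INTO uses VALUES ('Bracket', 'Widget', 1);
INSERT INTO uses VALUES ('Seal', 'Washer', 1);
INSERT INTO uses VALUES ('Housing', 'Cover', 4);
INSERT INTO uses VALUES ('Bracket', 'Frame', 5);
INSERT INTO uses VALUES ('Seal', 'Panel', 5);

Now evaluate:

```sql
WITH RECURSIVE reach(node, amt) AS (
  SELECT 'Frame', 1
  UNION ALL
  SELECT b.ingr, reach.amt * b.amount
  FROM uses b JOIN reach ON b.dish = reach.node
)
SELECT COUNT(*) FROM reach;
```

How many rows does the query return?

Base: (Frame, amt=1).
Iteration 1: components of {Frame} -> Seal = 1*5 = 5.
Iteration 2: components of {Seal} -> Housing = 5*3 = 15, Panel = 5*5 = 25, Washer = 5*1 = 5.
Iteration 3: components of {Housing,Panel,Washer} -> Bearing = 15*2 = 30, Cover = 15*4 = 60, Nut = 5*5 = 25.
Iteration 4: no further components; recursion stops.
Total rows emitted: 8.

8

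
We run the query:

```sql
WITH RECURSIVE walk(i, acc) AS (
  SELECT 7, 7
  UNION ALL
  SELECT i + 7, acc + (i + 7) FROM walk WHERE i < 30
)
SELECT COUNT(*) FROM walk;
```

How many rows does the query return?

5

Base: i=7, acc=7.
Iteration 1: 7 < 30 holds -> i = 7 + 7 = 14, acc = 7 + 14 = 21.
Iteration 2: 14 < 30 holds -> i = 14 + 7 = 21, acc = 21 + 21 = 42.
Iteration 3: 21 < 30 holds -> i = 21 + 7 = 28, acc = 42 + 28 = 70.
Iteration 4: 28 < 30 holds -> i = 28 + 7 = 35, acc = 70 + 35 = 105.
Iteration 5: 35 < 30 fails; recursion stops.
Total rows emitted: 5.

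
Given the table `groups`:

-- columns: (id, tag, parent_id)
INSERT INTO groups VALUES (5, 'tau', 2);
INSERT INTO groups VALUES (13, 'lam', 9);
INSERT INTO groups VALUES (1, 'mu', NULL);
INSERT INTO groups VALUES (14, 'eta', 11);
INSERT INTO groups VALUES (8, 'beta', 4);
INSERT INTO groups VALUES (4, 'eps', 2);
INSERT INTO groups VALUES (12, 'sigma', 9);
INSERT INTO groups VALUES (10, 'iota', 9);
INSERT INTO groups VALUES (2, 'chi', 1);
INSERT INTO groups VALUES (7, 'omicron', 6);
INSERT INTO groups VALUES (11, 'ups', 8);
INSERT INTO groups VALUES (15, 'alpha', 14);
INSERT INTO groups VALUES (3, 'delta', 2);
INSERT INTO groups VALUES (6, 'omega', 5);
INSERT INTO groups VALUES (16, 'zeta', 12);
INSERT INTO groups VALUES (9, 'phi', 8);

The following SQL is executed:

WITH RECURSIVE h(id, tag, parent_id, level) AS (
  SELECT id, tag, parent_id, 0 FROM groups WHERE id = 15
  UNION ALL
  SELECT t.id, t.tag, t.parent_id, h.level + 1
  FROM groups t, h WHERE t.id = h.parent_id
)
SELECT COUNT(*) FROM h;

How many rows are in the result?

Base: id=15 (alpha), parent_id=14, level 0.
Iteration 1: join on id=14 -> eta (id 14, parent_id=11, level 1).
Iteration 2: join on id=11 -> ups (id 11, parent_id=8, level 2).
Iteration 3: join on id=8 -> beta (id 8, parent_id=4, level 3).
Iteration 4: join on id=4 -> eps (id 4, parent_id=2, level 4).
Iteration 5: join on id=2 -> chi (id 2, parent_id=1, level 5).
Iteration 6: join on id=1 -> mu (id 1, parent_id=NULL, level 6).
Iteration 7: parent_id is NULL; no match; recursion stops.
Total rows emitted: 7.

7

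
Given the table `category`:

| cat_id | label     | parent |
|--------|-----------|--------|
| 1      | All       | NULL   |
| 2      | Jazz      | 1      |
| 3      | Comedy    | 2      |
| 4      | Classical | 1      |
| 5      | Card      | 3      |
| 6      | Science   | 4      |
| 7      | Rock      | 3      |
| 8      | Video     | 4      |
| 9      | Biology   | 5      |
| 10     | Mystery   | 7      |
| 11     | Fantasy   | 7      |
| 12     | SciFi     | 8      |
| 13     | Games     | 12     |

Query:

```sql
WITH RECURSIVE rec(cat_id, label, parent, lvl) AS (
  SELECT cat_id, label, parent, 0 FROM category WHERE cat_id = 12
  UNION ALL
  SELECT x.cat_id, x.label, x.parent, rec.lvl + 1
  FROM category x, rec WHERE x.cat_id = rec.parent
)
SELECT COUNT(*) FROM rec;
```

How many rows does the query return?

4

Base: cat_id=12 (SciFi), parent=8, lvl 0.
Iteration 1: join on cat_id=8 -> Video (id 8, parent=4, lvl 1).
Iteration 2: join on cat_id=4 -> Classical (id 4, parent=1, lvl 2).
Iteration 3: join on cat_id=1 -> All (id 1, parent=NULL, lvl 3).
Iteration 4: parent is NULL; no match; recursion stops.
Total rows emitted: 4.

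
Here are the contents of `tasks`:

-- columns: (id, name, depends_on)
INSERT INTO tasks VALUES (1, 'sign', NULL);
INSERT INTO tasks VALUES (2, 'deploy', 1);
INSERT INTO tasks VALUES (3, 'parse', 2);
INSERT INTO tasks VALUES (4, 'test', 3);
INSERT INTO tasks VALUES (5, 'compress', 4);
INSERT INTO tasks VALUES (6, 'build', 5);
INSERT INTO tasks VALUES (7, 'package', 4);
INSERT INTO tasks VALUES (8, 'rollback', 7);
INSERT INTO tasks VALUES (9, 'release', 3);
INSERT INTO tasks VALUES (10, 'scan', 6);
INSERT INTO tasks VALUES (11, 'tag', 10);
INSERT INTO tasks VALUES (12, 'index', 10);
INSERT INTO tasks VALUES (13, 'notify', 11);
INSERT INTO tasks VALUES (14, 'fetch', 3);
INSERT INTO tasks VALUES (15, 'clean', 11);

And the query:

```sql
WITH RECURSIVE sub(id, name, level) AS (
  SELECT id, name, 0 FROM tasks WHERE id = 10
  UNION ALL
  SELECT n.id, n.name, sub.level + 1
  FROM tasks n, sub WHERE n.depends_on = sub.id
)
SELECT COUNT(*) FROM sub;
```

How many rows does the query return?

5

Base: id=10 (scan) at level 0.
Iteration 1: rows with depends_on in {10} -> tag (id 11, level 1), index (id 12, level 1).
Iteration 2: rows with depends_on in {11,12} -> notify (id 13, level 2), clean (id 15, level 2).
Iteration 3: no rows with depends_on in {13,15}; recursion stops.
Total rows emitted: 5.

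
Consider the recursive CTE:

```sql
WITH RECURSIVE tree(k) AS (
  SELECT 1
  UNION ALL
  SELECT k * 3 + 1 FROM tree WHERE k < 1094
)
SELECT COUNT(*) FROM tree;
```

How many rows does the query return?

8

Base: k=1.
Iteration 1: 1 < 1094 holds -> k = 1 * 3 + 1 = 4.
Iteration 2: 4 < 1094 holds -> k = 4 * 3 + 1 = 13.
Iteration 3: 13 < 1094 holds -> k = 13 * 3 + 1 = 40.
Iteration 4: 40 < 1094 holds -> k = 40 * 3 + 1 = 121.
Iteration 5: 121 < 1094 holds -> k = 121 * 3 + 1 = 364.
Iteration 6: 364 < 1094 holds -> k = 364 * 3 + 1 = 1093.
Iteration 7: 1093 < 1094 holds -> k = 1093 * 3 + 1 = 3280.
Iteration 8: 3280 < 1094 fails; recursion stops.
Total rows emitted: 8.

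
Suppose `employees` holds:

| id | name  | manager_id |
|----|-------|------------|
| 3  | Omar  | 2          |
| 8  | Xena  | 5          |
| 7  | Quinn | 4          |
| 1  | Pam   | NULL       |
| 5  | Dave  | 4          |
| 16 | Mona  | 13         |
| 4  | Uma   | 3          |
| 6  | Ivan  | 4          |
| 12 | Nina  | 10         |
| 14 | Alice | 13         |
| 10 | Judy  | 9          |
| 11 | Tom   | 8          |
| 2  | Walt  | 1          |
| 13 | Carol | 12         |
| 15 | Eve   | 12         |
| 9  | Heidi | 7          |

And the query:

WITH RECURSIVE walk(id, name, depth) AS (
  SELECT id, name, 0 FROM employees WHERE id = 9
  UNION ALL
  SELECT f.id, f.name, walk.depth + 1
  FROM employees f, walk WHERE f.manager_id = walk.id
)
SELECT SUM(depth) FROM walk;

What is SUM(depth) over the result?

Base: id=9 (Heidi) at depth 0.
Iteration 1: rows with manager_id in {9} -> Judy (id 10, depth 1).
Iteration 2: rows with manager_id in {10} -> Nina (id 12, depth 2).
Iteration 3: rows with manager_id in {12} -> Carol (id 13, depth 3), Eve (id 15, depth 3).
Iteration 4: rows with manager_id in {13,15} -> Alice (id 14, depth 4), Mona (id 16, depth 4).
Iteration 5: no rows with manager_id in {14,16}; recursion stops.
SUM(depth) = 0 + 1 + 2 + 3 + 3 + 4 + 4 = 17.

17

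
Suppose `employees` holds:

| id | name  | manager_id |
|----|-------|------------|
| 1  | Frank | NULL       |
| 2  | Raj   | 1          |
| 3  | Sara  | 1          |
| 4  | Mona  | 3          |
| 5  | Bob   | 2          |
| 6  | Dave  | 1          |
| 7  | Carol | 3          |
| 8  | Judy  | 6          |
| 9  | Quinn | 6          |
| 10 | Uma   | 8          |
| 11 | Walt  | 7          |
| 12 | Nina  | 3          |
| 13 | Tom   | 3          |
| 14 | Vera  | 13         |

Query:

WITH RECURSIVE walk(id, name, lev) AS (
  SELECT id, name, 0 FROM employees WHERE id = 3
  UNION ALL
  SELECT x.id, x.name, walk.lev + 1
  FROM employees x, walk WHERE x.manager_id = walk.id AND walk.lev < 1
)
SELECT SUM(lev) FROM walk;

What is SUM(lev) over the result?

4

Base: id=3 (Sara) at lev 0.
Iteration 1: rows with manager_id in {3} -> Mona (id 4, lev 1), Carol (id 7, lev 1), Nina (id 12, lev 1), Tom (id 13, lev 1).
Iteration 2: lev < 1 fails for all current rows; recursion stops.
SUM(lev) = 0 + 1 + 1 + 1 + 1 = 4.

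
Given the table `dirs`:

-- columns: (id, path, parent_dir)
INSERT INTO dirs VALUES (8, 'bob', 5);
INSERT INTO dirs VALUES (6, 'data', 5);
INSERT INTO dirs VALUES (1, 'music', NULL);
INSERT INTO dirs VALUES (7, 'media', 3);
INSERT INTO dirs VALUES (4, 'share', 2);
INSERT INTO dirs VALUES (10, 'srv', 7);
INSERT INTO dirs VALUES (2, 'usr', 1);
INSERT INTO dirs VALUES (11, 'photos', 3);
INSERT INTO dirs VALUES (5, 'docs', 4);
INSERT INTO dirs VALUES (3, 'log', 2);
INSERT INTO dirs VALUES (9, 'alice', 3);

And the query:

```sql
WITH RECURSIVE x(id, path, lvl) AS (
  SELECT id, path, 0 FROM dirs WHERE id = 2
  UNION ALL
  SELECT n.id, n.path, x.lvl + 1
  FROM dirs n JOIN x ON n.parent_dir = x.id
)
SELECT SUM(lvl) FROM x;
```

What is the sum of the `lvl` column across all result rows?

Base: id=2 (usr) at lvl 0.
Iteration 1: rows with parent_dir in {2} -> log (id 3, lvl 1), share (id 4, lvl 1).
Iteration 2: rows with parent_dir in {3,4} -> docs (id 5, lvl 2), media (id 7, lvl 2), alice (id 9, lvl 2), photos (id 11, lvl 2).
Iteration 3: rows with parent_dir in {5,7,9,11} -> data (id 6, lvl 3), bob (id 8, lvl 3), srv (id 10, lvl 3).
Iteration 4: no rows with parent_dir in {6,8,10}; recursion stops.
SUM(lvl) = 0 + 1 + 1 + 2 + 2 + 2 + 2 + 3 + 3 + 3 = 19.

19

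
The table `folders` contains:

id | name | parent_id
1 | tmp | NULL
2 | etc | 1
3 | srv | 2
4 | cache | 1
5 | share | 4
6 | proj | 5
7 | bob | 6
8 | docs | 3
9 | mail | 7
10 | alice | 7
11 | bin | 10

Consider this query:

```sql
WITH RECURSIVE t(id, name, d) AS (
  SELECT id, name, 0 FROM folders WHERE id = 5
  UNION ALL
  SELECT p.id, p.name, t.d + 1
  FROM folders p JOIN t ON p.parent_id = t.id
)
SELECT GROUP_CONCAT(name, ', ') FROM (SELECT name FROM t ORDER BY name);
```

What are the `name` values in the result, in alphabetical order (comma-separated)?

Base: id=5 (share) at d 0.
Iteration 1: rows with parent_id in {5} -> proj (id 6, d 1).
Iteration 2: rows with parent_id in {6} -> bob (id 7, d 2).
Iteration 3: rows with parent_id in {7} -> mail (id 9, d 3), alice (id 10, d 3).
Iteration 4: rows with parent_id in {9,10} -> bin (id 11, d 4).
Iteration 5: no rows with parent_id in {11}; recursion stops.

alice, bin, bob, mail, proj, share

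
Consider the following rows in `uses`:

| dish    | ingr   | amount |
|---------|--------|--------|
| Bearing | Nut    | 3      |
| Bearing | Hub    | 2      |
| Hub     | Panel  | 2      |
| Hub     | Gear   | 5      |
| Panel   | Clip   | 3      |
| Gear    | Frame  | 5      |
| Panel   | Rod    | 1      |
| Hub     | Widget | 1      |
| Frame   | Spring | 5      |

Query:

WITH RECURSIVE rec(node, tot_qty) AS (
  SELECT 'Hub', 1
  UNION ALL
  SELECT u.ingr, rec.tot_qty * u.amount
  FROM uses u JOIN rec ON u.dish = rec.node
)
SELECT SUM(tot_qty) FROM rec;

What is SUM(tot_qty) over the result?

167

Base: (Hub, tot_qty=1).
Iteration 1: components of {Hub} -> Gear = 1*5 = 5, Panel = 1*2 = 2, Widget = 1*1 = 1.
Iteration 2: components of {Gear,Panel,Widget} -> Clip = 2*3 = 6, Frame = 5*5 = 25, Rod = 2*1 = 2.
Iteration 3: components of {Clip,Frame,Rod} -> Spring = 25*5 = 125.
Iteration 4: no further components; recursion stops.
SUM(tot_qty) = 1 + 2 + 5 + 1 + 6 + 2 + 25 + 125 = 167.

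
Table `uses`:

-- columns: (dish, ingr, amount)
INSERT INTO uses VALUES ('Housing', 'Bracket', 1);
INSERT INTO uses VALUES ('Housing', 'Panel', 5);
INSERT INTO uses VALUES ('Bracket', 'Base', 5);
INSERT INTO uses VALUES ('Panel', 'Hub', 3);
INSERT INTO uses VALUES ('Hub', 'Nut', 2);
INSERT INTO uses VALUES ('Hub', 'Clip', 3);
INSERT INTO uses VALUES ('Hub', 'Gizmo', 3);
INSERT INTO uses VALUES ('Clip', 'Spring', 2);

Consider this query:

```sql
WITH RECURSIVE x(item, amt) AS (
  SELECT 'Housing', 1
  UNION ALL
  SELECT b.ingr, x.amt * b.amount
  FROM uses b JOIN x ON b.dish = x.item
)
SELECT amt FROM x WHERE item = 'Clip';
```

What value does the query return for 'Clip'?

Base: (Housing, amt=1).
Iteration 1: components of {Housing} -> Bracket = 1*1 = 1, Panel = 1*5 = 5.
Iteration 2: components of {Bracket,Panel} -> Base = 1*5 = 5, Hub = 5*3 = 15.
Iteration 3: components of {Base,Hub} -> Clip = 15*3 = 45, Gizmo = 15*3 = 45, Nut = 15*2 = 30.
Iteration 4: components of {Clip,Gizmo,Nut} -> Spring = 45*2 = 90.
Iteration 5: no further components; recursion stops.

45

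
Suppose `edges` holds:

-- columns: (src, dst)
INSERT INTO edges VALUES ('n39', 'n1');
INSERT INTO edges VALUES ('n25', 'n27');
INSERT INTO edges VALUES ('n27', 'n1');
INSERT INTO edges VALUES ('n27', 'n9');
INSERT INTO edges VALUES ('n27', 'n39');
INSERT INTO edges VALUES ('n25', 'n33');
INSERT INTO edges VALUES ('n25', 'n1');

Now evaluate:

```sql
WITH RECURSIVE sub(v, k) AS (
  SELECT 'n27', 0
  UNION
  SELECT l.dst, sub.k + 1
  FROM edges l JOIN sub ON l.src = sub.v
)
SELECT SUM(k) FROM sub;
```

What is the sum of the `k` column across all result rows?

Base: (n27, k=0).
Iteration 1: edges from {n27} -> (n1, k=1), (n39, k=1), (n9, k=1).
Iteration 2: edges from {n1,n39,n9} -> (n1, k=2).
Iteration 3: no outgoing edges from {n1}; recursion stops.
SUM(k) = 0 + 1 + 1 + 1 + 2 = 5.

5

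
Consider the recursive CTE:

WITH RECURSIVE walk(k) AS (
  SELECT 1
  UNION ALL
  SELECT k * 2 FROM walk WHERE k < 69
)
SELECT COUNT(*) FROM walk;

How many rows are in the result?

8

Base: k=1.
Iteration 1: 1 < 69 holds -> k = 1 * 2 = 2.
Iteration 2: 2 < 69 holds -> k = 2 * 2 = 4.
Iteration 3: 4 < 69 holds -> k = 4 * 2 = 8.
Iteration 4: 8 < 69 holds -> k = 8 * 2 = 16.
Iteration 5: 16 < 69 holds -> k = 16 * 2 = 32.
Iteration 6: 32 < 69 holds -> k = 32 * 2 = 64.
Iteration 7: 64 < 69 holds -> k = 64 * 2 = 128.
Iteration 8: 128 < 69 fails; recursion stops.
Total rows emitted: 8.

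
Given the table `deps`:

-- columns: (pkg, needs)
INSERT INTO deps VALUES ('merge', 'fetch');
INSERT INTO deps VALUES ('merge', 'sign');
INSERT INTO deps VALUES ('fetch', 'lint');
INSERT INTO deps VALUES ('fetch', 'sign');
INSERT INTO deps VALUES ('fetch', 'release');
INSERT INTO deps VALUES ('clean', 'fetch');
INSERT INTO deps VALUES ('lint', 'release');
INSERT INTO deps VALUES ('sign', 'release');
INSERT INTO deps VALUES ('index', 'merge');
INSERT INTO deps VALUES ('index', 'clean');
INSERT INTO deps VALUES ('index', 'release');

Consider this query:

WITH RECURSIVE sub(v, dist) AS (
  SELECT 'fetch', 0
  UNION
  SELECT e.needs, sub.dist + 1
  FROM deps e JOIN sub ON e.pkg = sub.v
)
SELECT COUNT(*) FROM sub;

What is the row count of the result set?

Base: (fetch, dist=0).
Iteration 1: edges from {fetch} -> (lint, dist=1), (release, dist=1), (sign, dist=1).
Iteration 2: edges from {lint,release,sign} -> (release, dist=2). [UNION drops 1 duplicate row(s)]
Iteration 3: no outgoing edges from {release}; recursion stops.
Total rows emitted: 5.

5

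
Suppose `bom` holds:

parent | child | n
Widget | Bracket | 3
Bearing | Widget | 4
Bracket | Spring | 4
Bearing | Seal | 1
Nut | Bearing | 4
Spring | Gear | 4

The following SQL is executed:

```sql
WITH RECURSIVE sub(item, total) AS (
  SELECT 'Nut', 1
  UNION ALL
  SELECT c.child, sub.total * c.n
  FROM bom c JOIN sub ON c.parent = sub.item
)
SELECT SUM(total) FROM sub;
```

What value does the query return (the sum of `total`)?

Base: (Nut, total=1).
Iteration 1: components of {Nut} -> Bearing = 1*4 = 4.
Iteration 2: components of {Bearing} -> Seal = 4*1 = 4, Widget = 4*4 = 16.
Iteration 3: components of {Seal,Widget} -> Bracket = 16*3 = 48.
Iteration 4: components of {Bracket} -> Spring = 48*4 = 192.
Iteration 5: components of {Spring} -> Gear = 192*4 = 768.
Iteration 6: no further components; recursion stops.
SUM(total) = 1 + 4 + 16 + 4 + 48 + 192 + 768 = 1033.

1033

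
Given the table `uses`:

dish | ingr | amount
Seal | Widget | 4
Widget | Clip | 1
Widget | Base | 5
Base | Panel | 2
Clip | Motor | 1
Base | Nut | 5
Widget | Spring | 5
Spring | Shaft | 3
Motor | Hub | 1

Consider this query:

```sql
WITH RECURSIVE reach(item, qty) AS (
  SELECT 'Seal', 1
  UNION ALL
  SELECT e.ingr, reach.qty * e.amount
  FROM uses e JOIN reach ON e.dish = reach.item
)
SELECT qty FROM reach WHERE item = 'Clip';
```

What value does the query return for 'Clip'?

Base: (Seal, qty=1).
Iteration 1: components of {Seal} -> Widget = 1*4 = 4.
Iteration 2: components of {Widget} -> Base = 4*5 = 20, Clip = 4*1 = 4, Spring = 4*5 = 20.
Iteration 3: components of {Base,Clip,Spring} -> Motor = 4*1 = 4, Nut = 20*5 = 100, Panel = 20*2 = 40, Shaft = 20*3 = 60.
Iteration 4: components of {Motor,Nut,Panel,Shaft} -> Hub = 4*1 = 4.
Iteration 5: no further components; recursion stops.

4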